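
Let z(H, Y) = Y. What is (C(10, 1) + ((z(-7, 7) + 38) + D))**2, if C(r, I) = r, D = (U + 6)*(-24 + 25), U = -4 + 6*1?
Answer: 3969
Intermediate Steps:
U = 2 (U = -4 + 6 = 2)
D = 8 (D = (2 + 6)*(-24 + 25) = 8*1 = 8)
(C(10, 1) + ((z(-7, 7) + 38) + D))**2 = (10 + ((7 + 38) + 8))**2 = (10 + (45 + 8))**2 = (10 + 53)**2 = 63**2 = 3969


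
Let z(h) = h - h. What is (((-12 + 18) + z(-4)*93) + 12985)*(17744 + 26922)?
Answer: 580256006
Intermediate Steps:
z(h) = 0
(((-12 + 18) + z(-4)*93) + 12985)*(17744 + 26922) = (((-12 + 18) + 0*93) + 12985)*(17744 + 26922) = ((6 + 0) + 12985)*44666 = (6 + 12985)*44666 = 12991*44666 = 580256006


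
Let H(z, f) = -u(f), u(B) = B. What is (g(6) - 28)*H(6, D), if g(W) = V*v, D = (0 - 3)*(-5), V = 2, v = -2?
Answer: 480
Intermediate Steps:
D = 15 (D = -3*(-5) = 15)
g(W) = -4 (g(W) = 2*(-2) = -4)
H(z, f) = -f
(g(6) - 28)*H(6, D) = (-4 - 28)*(-1*15) = -32*(-15) = 480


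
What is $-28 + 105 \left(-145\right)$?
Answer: $-15253$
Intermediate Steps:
$-28 + 105 \left(-145\right) = -28 - 15225 = -15253$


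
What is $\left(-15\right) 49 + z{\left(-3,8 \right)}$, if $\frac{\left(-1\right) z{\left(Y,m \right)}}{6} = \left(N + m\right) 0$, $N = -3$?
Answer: $-735$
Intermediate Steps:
$z{\left(Y,m \right)} = 0$ ($z{\left(Y,m \right)} = - 6 \left(-3 + m\right) 0 = \left(-6\right) 0 = 0$)
$\left(-15\right) 49 + z{\left(-3,8 \right)} = \left(-15\right) 49 + 0 = -735 + 0 = -735$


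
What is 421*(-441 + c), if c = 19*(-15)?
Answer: -305646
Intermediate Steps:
c = -285
421*(-441 + c) = 421*(-441 - 285) = 421*(-726) = -305646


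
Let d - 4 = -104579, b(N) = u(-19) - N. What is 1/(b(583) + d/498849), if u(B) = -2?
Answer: -498849/291931240 ≈ -0.0017088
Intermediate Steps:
b(N) = -2 - N
d = -104575 (d = 4 - 104579 = -104575)
1/(b(583) + d/498849) = 1/((-2 - 1*583) - 104575/498849) = 1/((-2 - 583) - 104575*1/498849) = 1/(-585 - 104575/498849) = 1/(-291931240/498849) = -498849/291931240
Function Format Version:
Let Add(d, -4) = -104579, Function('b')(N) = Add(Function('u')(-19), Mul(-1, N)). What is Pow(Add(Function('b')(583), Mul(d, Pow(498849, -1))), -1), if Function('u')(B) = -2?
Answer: Rational(-498849, 291931240) ≈ -0.0017088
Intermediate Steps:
Function('b')(N) = Add(-2, Mul(-1, N))
d = -104575 (d = Add(4, -104579) = -104575)
Pow(Add(Function('b')(583), Mul(d, Pow(498849, -1))), -1) = Pow(Add(Add(-2, Mul(-1, 583)), Mul(-104575, Pow(498849, -1))), -1) = Pow(Add(Add(-2, -583), Mul(-104575, Rational(1, 498849))), -1) = Pow(Add(-585, Rational(-104575, 498849)), -1) = Pow(Rational(-291931240, 498849), -1) = Rational(-498849, 291931240)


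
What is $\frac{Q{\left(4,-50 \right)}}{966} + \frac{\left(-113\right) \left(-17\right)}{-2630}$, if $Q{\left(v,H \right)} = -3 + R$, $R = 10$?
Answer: $- \frac{65617}{90735} \approx -0.72317$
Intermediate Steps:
$Q{\left(v,H \right)} = 7$ ($Q{\left(v,H \right)} = -3 + 10 = 7$)
$\frac{Q{\left(4,-50 \right)}}{966} + \frac{\left(-113\right) \left(-17\right)}{-2630} = \frac{7}{966} + \frac{\left(-113\right) \left(-17\right)}{-2630} = 7 \cdot \frac{1}{966} + 1921 \left(- \frac{1}{2630}\right) = \frac{1}{138} - \frac{1921}{2630} = - \frac{65617}{90735}$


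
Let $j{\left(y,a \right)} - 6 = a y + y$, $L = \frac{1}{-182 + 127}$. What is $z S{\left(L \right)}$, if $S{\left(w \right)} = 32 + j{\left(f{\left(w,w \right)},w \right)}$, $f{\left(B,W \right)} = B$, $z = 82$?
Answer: $\frac{9421472}{3025} \approx 3114.5$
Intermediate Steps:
$L = - \frac{1}{55}$ ($L = \frac{1}{-55} = - \frac{1}{55} \approx -0.018182$)
$j{\left(y,a \right)} = 6 + y + a y$ ($j{\left(y,a \right)} = 6 + \left(a y + y\right) = 6 + \left(y + a y\right) = 6 + y + a y$)
$S{\left(w \right)} = 38 + w + w^{2}$ ($S{\left(w \right)} = 32 + \left(6 + w + w w\right) = 32 + \left(6 + w + w^{2}\right) = 38 + w + w^{2}$)
$z S{\left(L \right)} = 82 \left(38 - \frac{1}{55} + \left(- \frac{1}{55}\right)^{2}\right) = 82 \left(38 - \frac{1}{55} + \frac{1}{3025}\right) = 82 \cdot \frac{114896}{3025} = \frac{9421472}{3025}$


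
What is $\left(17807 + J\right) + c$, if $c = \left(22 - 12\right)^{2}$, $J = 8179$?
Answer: $26086$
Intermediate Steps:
$c = 100$ ($c = 10^{2} = 100$)
$\left(17807 + J\right) + c = \left(17807 + 8179\right) + 100 = 25986 + 100 = 26086$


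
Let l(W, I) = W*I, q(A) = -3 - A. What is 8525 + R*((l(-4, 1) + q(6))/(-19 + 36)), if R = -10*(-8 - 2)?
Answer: 143625/17 ≈ 8448.5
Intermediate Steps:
l(W, I) = I*W
R = 100 (R = -10*(-10) = 100)
8525 + R*((l(-4, 1) + q(6))/(-19 + 36)) = 8525 + 100*((1*(-4) + (-3 - 1*6))/(-19 + 36)) = 8525 + 100*((-4 + (-3 - 6))/17) = 8525 + 100*((-4 - 9)*(1/17)) = 8525 + 100*(-13*1/17) = 8525 + 100*(-13/17) = 8525 - 1300/17 = 143625/17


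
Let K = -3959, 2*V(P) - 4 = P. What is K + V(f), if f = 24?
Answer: -3945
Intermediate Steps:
V(P) = 2 + P/2
K + V(f) = -3959 + (2 + (½)*24) = -3959 + (2 + 12) = -3959 + 14 = -3945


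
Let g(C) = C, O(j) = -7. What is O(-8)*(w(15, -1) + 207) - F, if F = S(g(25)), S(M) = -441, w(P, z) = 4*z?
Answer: -980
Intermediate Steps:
F = -441
O(-8)*(w(15, -1) + 207) - F = -7*(4*(-1) + 207) - 1*(-441) = -7*(-4 + 207) + 441 = -7*203 + 441 = -1421 + 441 = -980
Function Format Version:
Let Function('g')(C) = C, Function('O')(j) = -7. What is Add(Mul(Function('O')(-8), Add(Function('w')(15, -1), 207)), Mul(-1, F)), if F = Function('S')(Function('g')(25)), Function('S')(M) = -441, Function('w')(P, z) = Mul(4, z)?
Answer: -980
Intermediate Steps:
F = -441
Add(Mul(Function('O')(-8), Add(Function('w')(15, -1), 207)), Mul(-1, F)) = Add(Mul(-7, Add(Mul(4, -1), 207)), Mul(-1, -441)) = Add(Mul(-7, Add(-4, 207)), 441) = Add(Mul(-7, 203), 441) = Add(-1421, 441) = -980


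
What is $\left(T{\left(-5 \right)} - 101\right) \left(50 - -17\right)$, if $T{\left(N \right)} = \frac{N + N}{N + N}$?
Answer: $-6700$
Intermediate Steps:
$T{\left(N \right)} = 1$ ($T{\left(N \right)} = \frac{2 N}{2 N} = 2 N \frac{1}{2 N} = 1$)
$\left(T{\left(-5 \right)} - 101\right) \left(50 - -17\right) = \left(1 - 101\right) \left(50 - -17\right) = - 100 \left(50 + 17\right) = \left(-100\right) 67 = -6700$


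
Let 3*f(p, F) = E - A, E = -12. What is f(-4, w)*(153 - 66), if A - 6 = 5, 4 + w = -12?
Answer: -667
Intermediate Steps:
w = -16 (w = -4 - 12 = -16)
A = 11 (A = 6 + 5 = 11)
f(p, F) = -23/3 (f(p, F) = (-12 - 1*11)/3 = (-12 - 11)/3 = (1/3)*(-23) = -23/3)
f(-4, w)*(153 - 66) = -23*(153 - 66)/3 = -23/3*87 = -667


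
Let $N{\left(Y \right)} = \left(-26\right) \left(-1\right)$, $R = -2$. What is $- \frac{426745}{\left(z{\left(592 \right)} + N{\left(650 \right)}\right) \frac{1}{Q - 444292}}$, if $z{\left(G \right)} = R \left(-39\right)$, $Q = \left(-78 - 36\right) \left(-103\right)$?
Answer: $\frac{92294274875}{52} \approx 1.7749 \cdot 10^{9}$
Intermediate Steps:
$Q = 11742$ ($Q = \left(-114\right) \left(-103\right) = 11742$)
$z{\left(G \right)} = 78$ ($z{\left(G \right)} = \left(-2\right) \left(-39\right) = 78$)
$N{\left(Y \right)} = 26$
$- \frac{426745}{\left(z{\left(592 \right)} + N{\left(650 \right)}\right) \frac{1}{Q - 444292}} = - \frac{426745}{\left(78 + 26\right) \frac{1}{11742 - 444292}} = - \frac{426745}{104 \frac{1}{-432550}} = - \frac{426745}{104 \left(- \frac{1}{432550}\right)} = - \frac{426745}{- \frac{52}{216275}} = \left(-426745\right) \left(- \frac{216275}{52}\right) = \frac{92294274875}{52}$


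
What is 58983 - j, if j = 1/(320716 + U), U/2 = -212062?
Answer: 6099314065/103408 ≈ 58983.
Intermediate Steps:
U = -424124 (U = 2*(-212062) = -424124)
j = -1/103408 (j = 1/(320716 - 424124) = 1/(-103408) = -1/103408 ≈ -9.6704e-6)
58983 - j = 58983 - 1*(-1/103408) = 58983 + 1/103408 = 6099314065/103408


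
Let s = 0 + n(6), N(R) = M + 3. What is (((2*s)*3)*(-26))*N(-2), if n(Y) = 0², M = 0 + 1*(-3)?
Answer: 0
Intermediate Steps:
M = -3 (M = 0 - 3 = -3)
n(Y) = 0
N(R) = 0 (N(R) = -3 + 3 = 0)
s = 0 (s = 0 + 0 = 0)
(((2*s)*3)*(-26))*N(-2) = (((2*0)*3)*(-26))*0 = ((0*3)*(-26))*0 = (0*(-26))*0 = 0*0 = 0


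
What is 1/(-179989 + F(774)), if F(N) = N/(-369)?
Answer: -41/7379635 ≈ -5.5558e-6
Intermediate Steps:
F(N) = -N/369 (F(N) = N*(-1/369) = -N/369)
1/(-179989 + F(774)) = 1/(-179989 - 1/369*774) = 1/(-179989 - 86/41) = 1/(-7379635/41) = -41/7379635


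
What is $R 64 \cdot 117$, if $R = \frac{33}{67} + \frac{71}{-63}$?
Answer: $- \frac{2228096}{469} \approx -4750.7$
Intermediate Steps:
$R = - \frac{2678}{4221}$ ($R = 33 \cdot \frac{1}{67} + 71 \left(- \frac{1}{63}\right) = \frac{33}{67} - \frac{71}{63} = - \frac{2678}{4221} \approx -0.63445$)
$R 64 \cdot 117 = \left(- \frac{2678}{4221}\right) 64 \cdot 117 = \left(- \frac{171392}{4221}\right) 117 = - \frac{2228096}{469}$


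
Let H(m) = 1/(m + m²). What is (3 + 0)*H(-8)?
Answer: 3/56 ≈ 0.053571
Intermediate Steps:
(3 + 0)*H(-8) = (3 + 0)*(1/((-8)*(1 - 8))) = 3*(-⅛/(-7)) = 3*(-⅛*(-⅐)) = 3*(1/56) = 3/56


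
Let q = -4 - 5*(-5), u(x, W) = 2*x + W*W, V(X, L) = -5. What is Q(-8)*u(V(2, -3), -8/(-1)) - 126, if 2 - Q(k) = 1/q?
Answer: -144/7 ≈ -20.571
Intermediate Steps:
u(x, W) = W² + 2*x (u(x, W) = 2*x + W² = W² + 2*x)
q = 21 (q = -4 + 25 = 21)
Q(k) = 41/21 (Q(k) = 2 - 1/21 = 41/21)
Q(-8)*u(V(2, -3), -8/(-1)) - 126 = 41*((-8/(-1))² + 2*(-5))/21 - 126 = 41*((-8*(-1))² - 10)/21 - 126 = 41*(8² - 10)/21 - 126 = 41*(64 - 10)/21 - 126 = (41/21)*54 - 126 = 738/7 - 126 = -144/7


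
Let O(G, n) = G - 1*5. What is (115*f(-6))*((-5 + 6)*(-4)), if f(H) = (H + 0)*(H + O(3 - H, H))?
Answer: -5520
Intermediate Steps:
O(G, n) = -5 + G (O(G, n) = G - 5 = -5 + G)
f(H) = -2*H (f(H) = (H + 0)*(H + (-5 + (3 - H))) = H*(H + (-2 - H)) = H*(-2) = -2*H)
(115*f(-6))*((-5 + 6)*(-4)) = (115*(-2*(-6)))*((-5 + 6)*(-4)) = (115*12)*(1*(-4)) = 1380*(-4) = -5520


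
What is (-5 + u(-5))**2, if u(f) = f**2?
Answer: 400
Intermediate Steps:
(-5 + u(-5))**2 = (-5 + (-5)**2)**2 = (-5 + 25)**2 = 20**2 = 400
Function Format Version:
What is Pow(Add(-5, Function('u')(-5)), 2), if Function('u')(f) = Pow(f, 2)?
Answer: 400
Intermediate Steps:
Pow(Add(-5, Function('u')(-5)), 2) = Pow(Add(-5, Pow(-5, 2)), 2) = Pow(Add(-5, 25), 2) = Pow(20, 2) = 400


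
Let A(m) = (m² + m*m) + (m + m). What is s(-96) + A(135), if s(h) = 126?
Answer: 36846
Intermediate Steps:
A(m) = 2*m + 2*m² (A(m) = (m² + m²) + 2*m = 2*m² + 2*m = 2*m + 2*m²)
s(-96) + A(135) = 126 + 2*135*(1 + 135) = 126 + 2*135*136 = 126 + 36720 = 36846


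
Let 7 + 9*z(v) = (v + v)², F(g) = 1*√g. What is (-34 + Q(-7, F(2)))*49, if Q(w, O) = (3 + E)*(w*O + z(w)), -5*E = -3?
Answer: 10192/5 - 6174*√2/5 ≈ 292.13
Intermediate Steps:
E = ⅗ (E = -⅕*(-3) = ⅗ ≈ 0.60000)
F(g) = √g
z(v) = -7/9 + 4*v²/9 (z(v) = -7/9 + (v + v)²/9 = -7/9 + (2*v)²/9 = -7/9 + (4*v²)/9 = -7/9 + 4*v²/9)
Q(w, O) = -14/5 + 8*w²/5 + 18*O*w/5 (Q(w, O) = (3 + ⅗)*(w*O + (-7/9 + 4*w²/9)) = 18*(O*w + (-7/9 + 4*w²/9))/5 = 18*(-7/9 + 4*w²/9 + O*w)/5 = -14/5 + 8*w²/5 + 18*O*w/5)
(-34 + Q(-7, F(2)))*49 = (-34 + (-14/5 + (8/5)*(-7)² + (18/5)*√2*(-7)))*49 = (-34 + (-14/5 + (8/5)*49 - 126*√2/5))*49 = (-34 + (-14/5 + 392/5 - 126*√2/5))*49 = (-34 + (378/5 - 126*√2/5))*49 = (208/5 - 126*√2/5)*49 = 10192/5 - 6174*√2/5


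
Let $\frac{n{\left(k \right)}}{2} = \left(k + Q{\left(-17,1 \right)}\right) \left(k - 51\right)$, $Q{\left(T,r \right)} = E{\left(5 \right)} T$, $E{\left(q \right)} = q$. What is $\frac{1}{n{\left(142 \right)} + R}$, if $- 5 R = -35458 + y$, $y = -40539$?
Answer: $\frac{5}{127867} \approx 3.9103 \cdot 10^{-5}$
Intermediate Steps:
$Q{\left(T,r \right)} = 5 T$
$R = \frac{75997}{5}$ ($R = - \frac{-35458 - 40539}{5} = \left(- \frac{1}{5}\right) \left(-75997\right) = \frac{75997}{5} \approx 15199.0$)
$n{\left(k \right)} = 2 \left(-85 + k\right) \left(-51 + k\right)$ ($n{\left(k \right)} = 2 \left(k + 5 \left(-17\right)\right) \left(k - 51\right) = 2 \left(k - 85\right) \left(-51 + k\right) = 2 \left(-85 + k\right) \left(-51 + k\right)$)
$\frac{1}{n{\left(142 \right)} + R} = \frac{1}{\left(8670 - 38624 + 2 \cdot 142^{2}\right) + \frac{75997}{5}} = \frac{1}{\left(8670 - 38624 + 2 \cdot 20164\right) + \frac{75997}{5}} = \frac{1}{\left(8670 - 38624 + 40328\right) + \frac{75997}{5}} = \frac{1}{10374 + \frac{75997}{5}} = \frac{1}{\frac{127867}{5}} = \frac{5}{127867}$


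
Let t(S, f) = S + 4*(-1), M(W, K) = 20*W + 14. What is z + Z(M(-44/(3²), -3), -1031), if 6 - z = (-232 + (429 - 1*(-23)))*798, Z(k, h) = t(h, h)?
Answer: -176589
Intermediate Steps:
M(W, K) = 14 + 20*W
t(S, f) = -4 + S (t(S, f) = S - 4 = -4 + S)
Z(k, h) = -4 + h
z = -175554 (z = 6 - (-232 + (429 - 1*(-23)))*798 = 6 - (-232 + (429 + 23))*798 = 6 - (-232 + 452)*798 = 6 - 220*798 = 6 - 1*175560 = 6 - 175560 = -175554)
z + Z(M(-44/(3²), -3), -1031) = -175554 + (-4 - 1031) = -175554 - 1035 = -176589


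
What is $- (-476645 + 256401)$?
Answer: $220244$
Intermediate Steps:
$- (-476645 + 256401) = \left(-1\right) \left(-220244\right) = 220244$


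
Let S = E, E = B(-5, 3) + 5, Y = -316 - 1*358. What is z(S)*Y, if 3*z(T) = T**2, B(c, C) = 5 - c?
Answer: -50550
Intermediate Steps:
Y = -674 (Y = -316 - 358 = -674)
E = 15 (E = (5 - 1*(-5)) + 5 = (5 + 5) + 5 = 10 + 5 = 15)
S = 15
z(T) = T**2/3
z(S)*Y = ((1/3)*15**2)*(-674) = ((1/3)*225)*(-674) = 75*(-674) = -50550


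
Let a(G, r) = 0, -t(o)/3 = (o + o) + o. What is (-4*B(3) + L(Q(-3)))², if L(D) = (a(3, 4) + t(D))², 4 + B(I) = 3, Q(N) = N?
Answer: 537289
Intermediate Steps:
t(o) = -9*o (t(o) = -3*((o + o) + o) = -3*(2*o + o) = -9*o)
B(I) = -1 (B(I) = -4 + 3 = -1)
L(D) = 81*D² (L(D) = (0 - 9*D)² = (-9*D)² = 81*D²)
(-4*B(3) + L(Q(-3)))² = (-4*(-1) + 81*(-3)²)² = (4 + 81*9)² = (4 + 729)² = 733² = 537289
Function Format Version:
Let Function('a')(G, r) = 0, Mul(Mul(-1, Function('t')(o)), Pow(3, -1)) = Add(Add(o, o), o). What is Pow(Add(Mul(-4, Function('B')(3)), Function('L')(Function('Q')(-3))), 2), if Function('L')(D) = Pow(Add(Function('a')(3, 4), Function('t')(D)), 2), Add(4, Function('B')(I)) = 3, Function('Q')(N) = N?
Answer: 537289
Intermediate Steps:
Function('t')(o) = Mul(-9, o) (Function('t')(o) = Mul(-3, Add(Add(o, o), o)) = Mul(-3, Add(Mul(2, o), o)) = Mul(-3, Mul(3, o)) = Mul(-9, o))
Function('B')(I) = -1 (Function('B')(I) = Add(-4, 3) = -1)
Function('L')(D) = Mul(81, Pow(D, 2)) (Function('L')(D) = Pow(Add(0, Mul(-9, D)), 2) = Pow(Mul(-9, D), 2) = Mul(81, Pow(D, 2)))
Pow(Add(Mul(-4, Function('B')(3)), Function('L')(Function('Q')(-3))), 2) = Pow(Add(Mul(-4, -1), Mul(81, Pow(-3, 2))), 2) = Pow(Add(4, Mul(81, 9)), 2) = Pow(Add(4, 729), 2) = Pow(733, 2) = 537289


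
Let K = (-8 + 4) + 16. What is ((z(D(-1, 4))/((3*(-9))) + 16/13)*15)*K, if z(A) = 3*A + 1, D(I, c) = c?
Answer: 5260/39 ≈ 134.87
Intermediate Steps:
z(A) = 1 + 3*A
K = 12 (K = -4 + 16 = 12)
((z(D(-1, 4))/((3*(-9))) + 16/13)*15)*K = (((1 + 3*4)/((3*(-9))) + 16/13)*15)*12 = (((1 + 12)/(-27) + 16*(1/13))*15)*12 = ((13*(-1/27) + 16/13)*15)*12 = ((-13/27 + 16/13)*15)*12 = ((263/351)*15)*12 = (1315/117)*12 = 5260/39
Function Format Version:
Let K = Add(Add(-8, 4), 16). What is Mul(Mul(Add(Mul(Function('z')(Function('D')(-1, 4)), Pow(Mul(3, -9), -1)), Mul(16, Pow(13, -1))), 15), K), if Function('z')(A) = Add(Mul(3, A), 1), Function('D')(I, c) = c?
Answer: Rational(5260, 39) ≈ 134.87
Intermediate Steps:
Function('z')(A) = Add(1, Mul(3, A))
K = 12 (K = Add(-4, 16) = 12)
Mul(Mul(Add(Mul(Function('z')(Function('D')(-1, 4)), Pow(Mul(3, -9), -1)), Mul(16, Pow(13, -1))), 15), K) = Mul(Mul(Add(Mul(Add(1, Mul(3, 4)), Pow(Mul(3, -9), -1)), Mul(16, Pow(13, -1))), 15), 12) = Mul(Mul(Add(Mul(Add(1, 12), Pow(-27, -1)), Mul(16, Rational(1, 13))), 15), 12) = Mul(Mul(Add(Mul(13, Rational(-1, 27)), Rational(16, 13)), 15), 12) = Mul(Mul(Add(Rational(-13, 27), Rational(16, 13)), 15), 12) = Mul(Mul(Rational(263, 351), 15), 12) = Mul(Rational(1315, 117), 12) = Rational(5260, 39)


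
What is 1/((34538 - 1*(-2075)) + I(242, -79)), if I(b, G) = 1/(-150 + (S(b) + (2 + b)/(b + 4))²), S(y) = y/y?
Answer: 2209325/80890001096 ≈ 2.7313e-5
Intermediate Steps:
S(y) = 1
I(b, G) = 1/(-150 + (1 + (2 + b)/(4 + b))²) (I(b, G) = 1/(-150 + (1 + (2 + b)/(b + 4))²) = 1/(-150 + (1 + (2 + b)/(4 + b))²))
1/((34538 - 1*(-2075)) + I(242, -79)) = 1/((34538 - 1*(-2075)) + (4 + 242)²/(-150*(4 + 242)² + 4*(3 + 242)²)) = 1/((34538 + 2075) + 246²/(-150*246² + 4*245²)) = 1/(36613 + 60516/(-150*60516 + 4*60025)) = 1/(36613 + 60516/(-9077400 + 240100)) = 1/(36613 + 60516/(-8837300)) = 1/(36613 + 60516*(-1/8837300)) = 1/(36613 - 15129/2209325) = 1/(80890001096/2209325) = 2209325/80890001096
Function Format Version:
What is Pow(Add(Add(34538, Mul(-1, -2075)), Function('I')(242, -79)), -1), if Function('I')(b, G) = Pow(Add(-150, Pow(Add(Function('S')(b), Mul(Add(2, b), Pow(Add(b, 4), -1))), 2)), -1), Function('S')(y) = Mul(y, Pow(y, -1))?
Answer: Rational(2209325, 80890001096) ≈ 2.7313e-5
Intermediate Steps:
Function('S')(y) = 1
Function('I')(b, G) = Pow(Add(-150, Pow(Add(1, Mul(Pow(Add(4, b), -1), Add(2, b))), 2)), -1) (Function('I')(b, G) = Pow(Add(-150, Pow(Add(1, Mul(Add(2, b), Pow(Add(b, 4), -1))), 2)), -1) = Pow(Add(-150, Pow(Add(1, Mul(Add(2, b), Pow(Add(4, b), -1))), 2)), -1) = Pow(Add(-150, Pow(Add(1, Mul(Pow(Add(4, b), -1), Add(2, b))), 2)), -1))
Pow(Add(Add(34538, Mul(-1, -2075)), Function('I')(242, -79)), -1) = Pow(Add(Add(34538, Mul(-1, -2075)), Mul(Pow(Add(4, 242), 2), Pow(Add(Mul(-150, Pow(Add(4, 242), 2)), Mul(4, Pow(Add(3, 242), 2))), -1))), -1) = Pow(Add(Add(34538, 2075), Mul(Pow(246, 2), Pow(Add(Mul(-150, Pow(246, 2)), Mul(4, Pow(245, 2))), -1))), -1) = Pow(Add(36613, Mul(60516, Pow(Add(Mul(-150, 60516), Mul(4, 60025)), -1))), -1) = Pow(Add(36613, Mul(60516, Pow(Add(-9077400, 240100), -1))), -1) = Pow(Add(36613, Mul(60516, Pow(-8837300, -1))), -1) = Pow(Add(36613, Mul(60516, Rational(-1, 8837300))), -1) = Pow(Add(36613, Rational(-15129, 2209325)), -1) = Pow(Rational(80890001096, 2209325), -1) = Rational(2209325, 80890001096)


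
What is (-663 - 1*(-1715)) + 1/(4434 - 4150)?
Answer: 298769/284 ≈ 1052.0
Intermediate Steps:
(-663 - 1*(-1715)) + 1/(4434 - 4150) = (-663 + 1715) + 1/284 = 1052 + 1/284 = 298769/284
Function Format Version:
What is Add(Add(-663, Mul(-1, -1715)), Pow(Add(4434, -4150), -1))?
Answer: Rational(298769, 284) ≈ 1052.0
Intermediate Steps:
Add(Add(-663, Mul(-1, -1715)), Pow(Add(4434, -4150), -1)) = Add(Add(-663, 1715), Pow(284, -1)) = Add(1052, Rational(1, 284)) = Rational(298769, 284)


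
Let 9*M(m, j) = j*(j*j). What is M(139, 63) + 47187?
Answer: 74970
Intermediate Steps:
M(m, j) = j**3/9 (M(m, j) = (j*(j*j))/9 = (j*j**2)/9 = j**3/9)
M(139, 63) + 47187 = (1/9)*63**3 + 47187 = (1/9)*250047 + 47187 = 27783 + 47187 = 74970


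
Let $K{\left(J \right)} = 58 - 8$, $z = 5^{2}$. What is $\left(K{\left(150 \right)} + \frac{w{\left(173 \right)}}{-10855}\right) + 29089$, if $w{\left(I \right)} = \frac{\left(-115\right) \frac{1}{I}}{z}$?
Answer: $\frac{273602825948}{9389575} \approx 29139.0$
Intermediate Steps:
$z = 25$
$w{\left(I \right)} = - \frac{23}{5 I}$ ($w{\left(I \right)} = \frac{\left(-115\right) \frac{1}{I}}{25} = - \frac{115}{I} \frac{1}{25} = - \frac{23}{5 I}$)
$K{\left(J \right)} = 50$
$\left(K{\left(150 \right)} + \frac{w{\left(173 \right)}}{-10855}\right) + 29089 = \left(50 + \frac{\left(- \frac{23}{5}\right) \frac{1}{173}}{-10855}\right) + 29089 = \left(50 + \left(- \frac{23}{5}\right) \frac{1}{173} \left(- \frac{1}{10855}\right)\right) + 29089 = \left(50 - - \frac{23}{9389575}\right) + 29089 = \left(50 + \frac{23}{9389575}\right) + 29089 = \frac{469478773}{9389575} + 29089 = \frac{273602825948}{9389575}$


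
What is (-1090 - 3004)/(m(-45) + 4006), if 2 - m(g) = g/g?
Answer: -4094/4007 ≈ -1.0217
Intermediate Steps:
m(g) = 1 (m(g) = 2 - g/g = 2 - 1*1 = 2 - 1 = 1)
(-1090 - 3004)/(m(-45) + 4006) = (-1090 - 3004)/(1 + 4006) = -4094/4007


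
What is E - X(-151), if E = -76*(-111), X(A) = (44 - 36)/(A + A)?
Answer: 1273840/151 ≈ 8436.0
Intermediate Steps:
X(A) = 4/A (X(A) = 8/((2*A)) = 8*(1/(2*A)) = 4/A)
E = 8436
E - X(-151) = 8436 - 4/(-151) = 8436 - 4*(-1)/151 = 8436 - 1*(-4/151) = 8436 + 4/151 = 1273840/151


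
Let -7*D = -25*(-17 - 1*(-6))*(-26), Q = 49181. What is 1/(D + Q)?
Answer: 7/351417 ≈ 1.9919e-5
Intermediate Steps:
D = 7150/7 (D = -(-25*(-17 - 1*(-6)))*(-26)/7 = -(-25*(-17 + 6))*(-26)/7 = -(-25*(-11))*(-26)/7 = -275*(-26)/7 = -⅐*(-7150) = 7150/7 ≈ 1021.4)
1/(D + Q) = 1/(7150/7 + 49181) = 1/(351417/7) = 7/351417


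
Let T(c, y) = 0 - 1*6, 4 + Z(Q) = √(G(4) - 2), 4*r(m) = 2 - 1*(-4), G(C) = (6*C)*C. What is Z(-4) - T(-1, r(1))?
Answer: 2 + √94 ≈ 11.695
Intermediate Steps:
G(C) = 6*C²
r(m) = 3/2 (r(m) = (2 - 1*(-4))/4 = (2 + 4)/4 = (¼)*6 = 3/2)
Z(Q) = -4 + √94 (Z(Q) = -4 + √(6*4² - 2) = -4 + √(6*16 - 2) = -4 + √(96 - 2) = -4 + √94)
T(c, y) = -6 (T(c, y) = 0 - 6 = -6)
Z(-4) - T(-1, r(1)) = (-4 + √94) - 1*(-6) = (-4 + √94) + 6 = 2 + √94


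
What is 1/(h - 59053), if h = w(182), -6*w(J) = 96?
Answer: -1/59069 ≈ -1.6929e-5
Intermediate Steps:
w(J) = -16 (w(J) = -⅙*96 = -16)
h = -16
1/(h - 59053) = 1/(-16 - 59053) = 1/(-59069) = -1/59069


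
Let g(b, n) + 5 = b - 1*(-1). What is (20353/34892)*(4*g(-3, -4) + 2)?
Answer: -20353/1342 ≈ -15.166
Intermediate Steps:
g(b, n) = -4 + b (g(b, n) = -5 + (b - 1*(-1)) = -5 + (b + 1) = -5 + (1 + b) = -4 + b)
(20353/34892)*(4*g(-3, -4) + 2) = (20353/34892)*(4*(-4 - 3) + 2) = (20353*(1/34892))*(4*(-7) + 2) = 20353*(-28 + 2)/34892 = (20353/34892)*(-26) = -20353/1342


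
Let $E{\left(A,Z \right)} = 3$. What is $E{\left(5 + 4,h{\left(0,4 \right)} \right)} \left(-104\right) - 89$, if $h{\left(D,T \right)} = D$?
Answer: $-401$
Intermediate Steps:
$E{\left(5 + 4,h{\left(0,4 \right)} \right)} \left(-104\right) - 89 = 3 \left(-104\right) - 89 = -312 - 89 = -401$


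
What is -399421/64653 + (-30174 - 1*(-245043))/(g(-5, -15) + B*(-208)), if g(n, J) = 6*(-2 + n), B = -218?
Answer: -4202644685/2928910206 ≈ -1.4349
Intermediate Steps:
g(n, J) = -12 + 6*n
-399421/64653 + (-30174 - 1*(-245043))/(g(-5, -15) + B*(-208)) = -399421/64653 + (-30174 - 1*(-245043))/((-12 + 6*(-5)) - 218*(-208)) = -399421*1/64653 + (-30174 + 245043)/((-12 - 30) + 45344) = -399421/64653 + 214869/(-42 + 45344) = -399421/64653 + 214869/45302 = -4202644685/2928910206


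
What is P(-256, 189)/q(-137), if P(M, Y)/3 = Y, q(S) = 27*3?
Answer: 7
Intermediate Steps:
q(S) = 81
P(M, Y) = 3*Y
P(-256, 189)/q(-137) = (3*189)/81 = 567*(1/81) = 7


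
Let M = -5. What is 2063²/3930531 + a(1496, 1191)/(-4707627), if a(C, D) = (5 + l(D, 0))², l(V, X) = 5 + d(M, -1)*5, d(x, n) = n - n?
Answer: 2226124613607/2055941539993 ≈ 1.0828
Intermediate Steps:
d(x, n) = 0
l(V, X) = 5 (l(V, X) = 5 + 0*5 = 5 + 0 = 5)
a(C, D) = 100 (a(C, D) = (5 + 5)² = 10² = 100)
2063²/3930531 + a(1496, 1191)/(-4707627) = 2063²/3930531 + 100/(-4707627) = 4255969*(1/3930531) + 100*(-1/4707627) = 4255969/3930531 - 100/4707627 = 2226124613607/2055941539993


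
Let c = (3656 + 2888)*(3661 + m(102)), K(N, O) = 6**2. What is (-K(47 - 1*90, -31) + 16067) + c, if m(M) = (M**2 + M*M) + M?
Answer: 160808655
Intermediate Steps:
K(N, O) = 36
m(M) = M + 2*M**2 (m(M) = (M**2 + M**2) + M = 2*M**2 + M = M + 2*M**2)
c = 160792624 (c = (3656 + 2888)*(3661 + 102*(1 + 2*102)) = 6544*(3661 + 102*(1 + 204)) = 6544*(3661 + 102*205) = 6544*(3661 + 20910) = 6544*24571 = 160792624)
(-K(47 - 1*90, -31) + 16067) + c = (-1*36 + 16067) + 160792624 = (-36 + 16067) + 160792624 = 16031 + 160792624 = 160808655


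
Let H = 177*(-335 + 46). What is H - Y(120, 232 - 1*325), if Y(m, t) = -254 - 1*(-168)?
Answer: -51067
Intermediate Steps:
Y(m, t) = -86 (Y(m, t) = -254 + 168 = -86)
H = -51153 (H = 177*(-289) = -51153)
H - Y(120, 232 - 1*325) = -51153 - 1*(-86) = -51153 + 86 = -51067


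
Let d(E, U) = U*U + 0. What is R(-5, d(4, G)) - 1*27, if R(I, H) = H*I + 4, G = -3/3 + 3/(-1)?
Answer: -103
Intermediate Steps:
G = -4 (G = -3*1/3 + 3*(-1) = -1 - 3 = -4)
d(E, U) = U**2 (d(E, U) = U**2 + 0 = U**2)
R(I, H) = 4 + H*I
R(-5, d(4, G)) - 1*27 = (4 + (-4)**2*(-5)) - 1*27 = (4 + 16*(-5)) - 27 = (4 - 80) - 27 = -76 - 27 = -103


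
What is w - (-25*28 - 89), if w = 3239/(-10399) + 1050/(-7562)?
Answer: 31004684257/39318619 ≈ 788.55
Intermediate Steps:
w = -17706134/39318619 (w = 3239*(-1/10399) + 1050*(-1/7562) = -3239/10399 - 525/3781 = -17706134/39318619 ≈ -0.45032)
w - (-25*28 - 89) = -17706134/39318619 - (-25*28 - 89) = -17706134/39318619 - (-700 - 89) = -17706134/39318619 - 1*(-789) = -17706134/39318619 + 789 = 31004684257/39318619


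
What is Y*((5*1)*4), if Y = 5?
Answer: 100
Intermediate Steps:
Y*((5*1)*4) = 5*((5*1)*4) = 5*(5*4) = 5*20 = 100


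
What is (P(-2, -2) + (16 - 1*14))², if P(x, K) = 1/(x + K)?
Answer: 49/16 ≈ 3.0625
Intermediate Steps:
P(x, K) = 1/(K + x)
(P(-2, -2) + (16 - 1*14))² = (1/(-2 - 2) + (16 - 1*14))² = (1/(-4) + (16 - 14))² = (-¼ + 2)² = (7/4)² = 49/16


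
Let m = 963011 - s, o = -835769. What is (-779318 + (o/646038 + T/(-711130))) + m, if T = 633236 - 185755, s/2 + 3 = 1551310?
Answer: -335250705267191747/114854250735 ≈ -2.9189e+6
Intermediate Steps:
s = 3102614 (s = -6 + 2*1551310 = -6 + 3102620 = 3102614)
m = -2139603 (m = 963011 - 1*3102614 = 963011 - 3102614 = -2139603)
T = 447481
(-779318 + (o/646038 + T/(-711130))) + m = (-779318 + (-835769/646038 + 447481/(-711130))) - 2139603 = (-779318 + (-835769*1/646038 + 447481*(-1/711130))) - 2139603 = (-779318 + (-835769/646038 - 447481/711130)) - 2139603 = (-779318 - 220857534812/114854250735) - 2139603 = -89508205831833542/114854250735 - 2139603 = -335250705267191747/114854250735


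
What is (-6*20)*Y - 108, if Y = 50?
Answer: -6108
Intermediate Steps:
(-6*20)*Y - 108 = -6*20*50 - 108 = -120*50 - 108 = -6000 - 108 = -6108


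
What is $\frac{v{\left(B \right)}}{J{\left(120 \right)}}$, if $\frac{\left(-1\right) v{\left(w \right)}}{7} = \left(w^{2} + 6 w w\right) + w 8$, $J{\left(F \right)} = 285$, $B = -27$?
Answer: $- \frac{11403}{95} \approx -120.03$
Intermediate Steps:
$v{\left(w \right)} = - 56 w - 49 w^{2}$ ($v{\left(w \right)} = - 7 \left(\left(w^{2} + 6 w w\right) + w 8\right) = - 7 \left(\left(w^{2} + 6 w^{2}\right) + 8 w\right) = - 7 \left(7 w^{2} + 8 w\right) = - 56 w - 49 w^{2}$)
$\frac{v{\left(B \right)}}{J{\left(120 \right)}} = \frac{\left(-7\right) \left(-27\right) \left(8 + 7 \left(-27\right)\right)}{285} = \left(-7\right) \left(-27\right) \left(8 - 189\right) \frac{1}{285} = \left(-7\right) \left(-27\right) \left(-181\right) \frac{1}{285} = \left(-34209\right) \frac{1}{285} = - \frac{11403}{95}$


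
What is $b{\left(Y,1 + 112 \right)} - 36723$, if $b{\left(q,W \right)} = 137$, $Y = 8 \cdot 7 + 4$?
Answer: $-36586$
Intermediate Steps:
$Y = 60$ ($Y = 56 + 4 = 60$)
$b{\left(Y,1 + 112 \right)} - 36723 = 137 - 36723 = -36586$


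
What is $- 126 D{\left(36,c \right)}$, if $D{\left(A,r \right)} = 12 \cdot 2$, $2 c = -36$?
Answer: $-3024$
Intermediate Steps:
$c = -18$ ($c = \frac{1}{2} \left(-36\right) = -18$)
$D{\left(A,r \right)} = 24$
$- 126 D{\left(36,c \right)} = \left(-126\right) 24 = -3024$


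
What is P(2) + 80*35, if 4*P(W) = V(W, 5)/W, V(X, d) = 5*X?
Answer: 11205/4 ≈ 2801.3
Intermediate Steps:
P(W) = 5/4 (P(W) = ((5*W)/W)/4 = (¼)*5 = 5/4)
P(2) + 80*35 = 5/4 + 80*35 = 5/4 + 2800 = 11205/4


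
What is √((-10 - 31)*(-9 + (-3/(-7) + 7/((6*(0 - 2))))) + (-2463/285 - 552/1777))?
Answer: √18419049646741905/7090230 ≈ 19.141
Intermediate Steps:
√((-10 - 31)*(-9 + (-3/(-7) + 7/((6*(0 - 2))))) + (-2463/285 - 552/1777)) = √(-41*(-9 + (-3*(-⅐) + 7/((6*(-2))))) + (-2463*1/285 - 552*1/1777)) = √(-41*(-9 + (3/7 + 7/(-12))) + (-821/95 - 552/1777)) = √(-41*(-9 + (3/7 + 7*(-1/12))) - 1511357/168815) = √(-41*(-9 + (3/7 - 7/12)) - 1511357/168815) = √(-41*(-9 - 13/84) - 1511357/168815) = √(-41*(-769/84) - 1511357/168815) = √(31529/84 - 1511357/168815) = √(5195614147/14180460) = √18419049646741905/7090230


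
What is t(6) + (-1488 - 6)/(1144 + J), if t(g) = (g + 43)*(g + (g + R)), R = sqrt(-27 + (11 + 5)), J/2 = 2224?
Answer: 547767/932 + 49*I*sqrt(11) ≈ 587.73 + 162.51*I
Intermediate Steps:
J = 4448 (J = 2*2224 = 4448)
R = I*sqrt(11) (R = sqrt(-27 + 16) = sqrt(-11) = I*sqrt(11) ≈ 3.3166*I)
t(g) = (43 + g)*(2*g + I*sqrt(11)) (t(g) = (g + 43)*(g + (g + I*sqrt(11))) = (43 + g)*(2*g + I*sqrt(11)))
t(6) + (-1488 - 6)/(1144 + J) = (2*6**2 + 86*6 + 43*I*sqrt(11) + I*6*sqrt(11)) + (-1488 - 6)/(1144 + 4448) = (2*36 + 516 + 43*I*sqrt(11) + 6*I*sqrt(11)) - 1494/5592 = (72 + 516 + 43*I*sqrt(11) + 6*I*sqrt(11)) - 1494*1/5592 = (588 + 49*I*sqrt(11)) - 249/932 = 547767/932 + 49*I*sqrt(11)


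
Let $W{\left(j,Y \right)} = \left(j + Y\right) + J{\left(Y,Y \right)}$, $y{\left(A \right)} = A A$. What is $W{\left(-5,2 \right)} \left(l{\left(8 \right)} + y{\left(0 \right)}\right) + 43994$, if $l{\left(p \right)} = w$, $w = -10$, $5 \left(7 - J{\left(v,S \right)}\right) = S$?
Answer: $43958$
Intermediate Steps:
$J{\left(v,S \right)} = 7 - \frac{S}{5}$
$l{\left(p \right)} = -10$
$y{\left(A \right)} = A^{2}$
$W{\left(j,Y \right)} = 7 + j + \frac{4 Y}{5}$ ($W{\left(j,Y \right)} = \left(j + Y\right) - \left(-7 + \frac{Y}{5}\right) = \left(Y + j\right) - \left(-7 + \frac{Y}{5}\right) = 7 + j + \frac{4 Y}{5}$)
$W{\left(-5,2 \right)} \left(l{\left(8 \right)} + y{\left(0 \right)}\right) + 43994 = \left(7 - 5 + \frac{4}{5} \cdot 2\right) \left(-10 + 0^{2}\right) + 43994 = \left(7 - 5 + \frac{8}{5}\right) \left(-10 + 0\right) + 43994 = \frac{18}{5} \left(-10\right) + 43994 = -36 + 43994 = 43958$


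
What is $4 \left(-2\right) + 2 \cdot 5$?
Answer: $2$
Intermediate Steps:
$4 \left(-2\right) + 2 \cdot 5 = -8 + 10 = 2$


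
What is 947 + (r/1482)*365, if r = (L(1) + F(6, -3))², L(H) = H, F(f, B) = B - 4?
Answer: 236099/247 ≈ 955.87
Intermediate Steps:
F(f, B) = -4 + B
r = 36 (r = (1 + (-4 - 3))² = (1 - 7)² = (-6)² = 36)
947 + (r/1482)*365 = 947 + (36/1482)*365 = 947 + (36*(1/1482))*365 = 947 + (6/247)*365 = 947 + 2190/247 = 236099/247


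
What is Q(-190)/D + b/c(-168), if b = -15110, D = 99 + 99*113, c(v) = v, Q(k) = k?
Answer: 747805/8316 ≈ 89.924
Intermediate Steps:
D = 11286 (D = 99 + 11187 = 11286)
Q(-190)/D + b/c(-168) = -190/11286 - 15110/(-168) = -190*1/11286 - 15110*(-1/168) = -5/297 + 7555/84 = 747805/8316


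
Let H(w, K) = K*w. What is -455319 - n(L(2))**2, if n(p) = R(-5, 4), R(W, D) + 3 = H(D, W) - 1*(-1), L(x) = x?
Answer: -455803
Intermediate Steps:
R(W, D) = -2 + D*W (R(W, D) = -3 + (W*D - 1*(-1)) = -3 + (D*W + 1) = -3 + (1 + D*W) = -2 + D*W)
n(p) = -22 (n(p) = -2 + 4*(-5) = -2 - 20 = -22)
-455319 - n(L(2))**2 = -455319 - 1*(-22)**2 = -455319 - 1*484 = -455319 - 484 = -455803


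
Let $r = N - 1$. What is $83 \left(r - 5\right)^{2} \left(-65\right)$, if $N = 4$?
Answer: $-21580$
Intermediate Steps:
$r = 3$ ($r = 4 - 1 = 3$)
$83 \left(r - 5\right)^{2} \left(-65\right) = 83 \left(3 - 5\right)^{2} \left(-65\right) = 83 \left(-2\right)^{2} \left(-65\right) = 83 \cdot 4 \left(-65\right) = 332 \left(-65\right) = -21580$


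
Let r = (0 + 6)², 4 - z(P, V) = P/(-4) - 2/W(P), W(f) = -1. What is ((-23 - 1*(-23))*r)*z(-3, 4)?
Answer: 0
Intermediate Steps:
z(P, V) = 2 + P/4 (z(P, V) = 4 - (P/(-4) - 2/(-1)) = 4 - (P*(-¼) - 2*(-1)) = 4 - (-P/4 + 2) = 4 - (2 - P/4) = 4 + (-2 + P/4) = 2 + P/4)
r = 36 (r = 6² = 36)
((-23 - 1*(-23))*r)*z(-3, 4) = ((-23 - 1*(-23))*36)*(2 + (¼)*(-3)) = ((-23 + 23)*36)*(2 - ¾) = (0*36)*(5/4) = 0*(5/4) = 0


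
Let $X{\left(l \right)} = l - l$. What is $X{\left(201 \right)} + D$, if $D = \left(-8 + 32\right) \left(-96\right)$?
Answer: $-2304$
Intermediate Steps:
$X{\left(l \right)} = 0$
$D = -2304$ ($D = 24 \left(-96\right) = -2304$)
$X{\left(201 \right)} + D = 0 - 2304 = -2304$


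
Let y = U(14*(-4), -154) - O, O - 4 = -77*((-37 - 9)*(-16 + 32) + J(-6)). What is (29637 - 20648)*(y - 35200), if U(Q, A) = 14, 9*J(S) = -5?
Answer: -7435188427/9 ≈ -8.2613e+8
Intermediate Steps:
J(S) = -5/9 (J(S) = (⅑)*(-5) = -5/9)
O = 510469/9 (O = 4 - 77*((-37 - 9)*(-16 + 32) - 5/9) = 4 - 77*(-46*16 - 5/9) = 4 - 77*(-736 - 5/9) = 4 - 77*(-6629/9) = 4 + 510433/9 = 510469/9 ≈ 56719.)
y = -510343/9 (y = 14 - 1*510469/9 = 14 - 510469/9 = -510343/9 ≈ -56705.)
(29637 - 20648)*(y - 35200) = (29637 - 20648)*(-510343/9 - 35200) = 8989*(-827143/9) = -7435188427/9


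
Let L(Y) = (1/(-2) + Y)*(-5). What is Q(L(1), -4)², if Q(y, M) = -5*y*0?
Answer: 0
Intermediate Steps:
L(Y) = 5/2 - 5*Y (L(Y) = (1*(-½) + Y)*(-5) = (-½ + Y)*(-5) = 5/2 - 5*Y)
Q(y, M) = 0
Q(L(1), -4)² = 0² = 0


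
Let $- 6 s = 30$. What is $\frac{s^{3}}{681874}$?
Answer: $- \frac{125}{681874} \approx -0.00018332$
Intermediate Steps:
$s = -5$ ($s = \left(- \frac{1}{6}\right) 30 = -5$)
$\frac{s^{3}}{681874} = \frac{\left(-5\right)^{3}}{681874} = \left(-125\right) \frac{1}{681874} = - \frac{125}{681874}$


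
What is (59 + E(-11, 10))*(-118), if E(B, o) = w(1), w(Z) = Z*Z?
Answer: -7080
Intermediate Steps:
w(Z) = Z²
E(B, o) = 1 (E(B, o) = 1² = 1)
(59 + E(-11, 10))*(-118) = (59 + 1)*(-118) = 60*(-118) = -7080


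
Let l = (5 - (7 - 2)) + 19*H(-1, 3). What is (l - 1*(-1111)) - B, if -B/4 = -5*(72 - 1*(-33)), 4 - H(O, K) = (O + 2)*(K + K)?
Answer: -1027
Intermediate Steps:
H(O, K) = 4 - 2*K*(2 + O) (H(O, K) = 4 - (O + 2)*(K + K) = 4 - (2 + O)*2*K = 4 - 2*K*(2 + O))
l = -38 (l = (5 - (7 - 2)) + 19*(4 - 4*3 - 2*3*(-1)) = (5 - 1*5) + 19*(4 - 12 + 6) = (5 - 5) + 19*(-2) = 0 - 38 = -38)
B = 2100 (B = -(-20)*(72 - 1*(-33)) = -(-20)*(72 + 33) = -(-20)*105 = -4*(-525) = 2100)
(l - 1*(-1111)) - B = (-38 - 1*(-1111)) - 1*2100 = (-38 + 1111) - 2100 = 1073 - 2100 = -1027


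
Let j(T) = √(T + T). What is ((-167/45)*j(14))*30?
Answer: -668*√7/3 ≈ -589.12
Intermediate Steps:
j(T) = √2*√T (j(T) = √(2*T) = √2*√T)
((-167/45)*j(14))*30 = ((-167/45)*(√2*√14))*30 = ((-167*1/45)*(2*√7))*30 = -334*√7/45*30 = -668*√7/3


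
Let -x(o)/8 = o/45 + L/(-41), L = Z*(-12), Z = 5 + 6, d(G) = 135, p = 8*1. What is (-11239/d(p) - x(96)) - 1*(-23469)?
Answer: 25935428/1107 ≈ 23429.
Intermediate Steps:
p = 8
Z = 11
L = -132 (L = 11*(-12) = -132)
x(o) = -1056/41 - 8*o/45 (x(o) = -8*(o/45 - 132/(-41)) = -8*(o*(1/45) - 132*(-1/41)) = -8*(o/45 + 132/41) = -8*(132/41 + o/45) = -1056/41 - 8*o/45)
(-11239/d(p) - x(96)) - 1*(-23469) = (-11239/135 - (-1056/41 - 8/45*96)) - 1*(-23469) = (-11239*1/135 - (-1056/41 - 256/15)) + 23469 = (-11239/135 - 1*(-26336/615)) + 23469 = (-11239/135 + 26336/615) + 23469 = -44755/1107 + 23469 = 25935428/1107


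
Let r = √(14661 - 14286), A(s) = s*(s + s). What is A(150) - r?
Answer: 45000 - 5*√15 ≈ 44981.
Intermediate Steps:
A(s) = 2*s² (A(s) = s*(2*s) = 2*s²)
r = 5*√15 (r = √375 = 5*√15 ≈ 19.365)
A(150) - r = 2*150² - 5*√15 = 2*22500 - 5*√15 = 45000 - 5*√15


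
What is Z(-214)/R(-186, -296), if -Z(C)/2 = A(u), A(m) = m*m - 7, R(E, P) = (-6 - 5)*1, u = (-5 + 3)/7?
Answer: -678/539 ≈ -1.2579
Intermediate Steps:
u = -2/7 (u = -2*1/7 = -2/7 ≈ -0.28571)
R(E, P) = -11 (R(E, P) = -11*1 = -11)
A(m) = -7 + m**2 (A(m) = m**2 - 7 = -7 + m**2)
Z(C) = 678/49 (Z(C) = -2*(-7 + (-2/7)**2) = -2*(-7 + 4/49) = -2*(-339/49) = 678/49)
Z(-214)/R(-186, -296) = (678/49)/(-11) = (678/49)*(-1/11) = -678/539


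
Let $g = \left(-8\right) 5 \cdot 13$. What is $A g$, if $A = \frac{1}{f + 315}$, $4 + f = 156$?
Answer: $- \frac{520}{467} \approx -1.1135$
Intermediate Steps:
$f = 152$ ($f = -4 + 156 = 152$)
$A = \frac{1}{467}$ ($A = \frac{1}{152 + 315} = \frac{1}{467} \approx 0.0021413$)
$g = -520$ ($g = \left(-40\right) 13 = -520$)
$A g = \frac{1}{467} \left(-520\right) = - \frac{520}{467}$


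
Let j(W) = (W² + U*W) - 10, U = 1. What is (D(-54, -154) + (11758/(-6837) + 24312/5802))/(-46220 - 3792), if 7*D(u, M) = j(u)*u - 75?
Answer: 1018586775691/2314538005836 ≈ 0.44008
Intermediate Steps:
j(W) = -10 + W + W² (j(W) = (W² + 1*W) - 10 = (W² + W) - 10 = (W + W²) - 10 = -10 + W + W²)
D(u, M) = -75/7 + u*(-10 + u + u²)/7 (D(u, M) = ((-10 + u + u²)*u - 75)/7 = (u*(-10 + u + u²) - 75)/7 = (-75 + u*(-10 + u + u²))/7 = -75/7 + u*(-10 + u + u²)/7)
(D(-54, -154) + (11758/(-6837) + 24312/5802))/(-46220 - 3792) = ((-75/7 + (⅐)*(-54)*(-10 - 54 + (-54)²)) + (11758/(-6837) + 24312/5802))/(-46220 - 3792) = ((-75/7 + (⅐)*(-54)*(-10 - 54 + 2916)) + (11758*(-1/6837) + 24312*(1/5802)))/(-50012) = ((-75/7 + (⅐)*(-54)*2852) + (-11758/6837 + 4052/967))*(-1/50012) = ((-75/7 - 154008/7) + 16333538/6611379)*(-1/50012) = (-154083/7 + 16333538/6611379)*(-1/50012) = -1018586775691/46279653*(-1/50012) = 1018586775691/2314538005836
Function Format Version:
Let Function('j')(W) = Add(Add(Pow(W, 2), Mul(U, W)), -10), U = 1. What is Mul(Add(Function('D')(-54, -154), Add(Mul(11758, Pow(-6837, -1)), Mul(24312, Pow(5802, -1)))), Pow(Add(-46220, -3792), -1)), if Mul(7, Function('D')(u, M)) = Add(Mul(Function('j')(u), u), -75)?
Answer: Rational(1018586775691, 2314538005836) ≈ 0.44008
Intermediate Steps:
Function('j')(W) = Add(-10, W, Pow(W, 2)) (Function('j')(W) = Add(Add(Pow(W, 2), Mul(1, W)), -10) = Add(Add(Pow(W, 2), W), -10) = Add(Add(W, Pow(W, 2)), -10) = Add(-10, W, Pow(W, 2)))
Function('D')(u, M) = Add(Rational(-75, 7), Mul(Rational(1, 7), u, Add(-10, u, Pow(u, 2)))) (Function('D')(u, M) = Mul(Rational(1, 7), Add(Mul(Add(-10, u, Pow(u, 2)), u), -75)) = Mul(Rational(1, 7), Add(Mul(u, Add(-10, u, Pow(u, 2))), -75)) = Mul(Rational(1, 7), Add(-75, Mul(u, Add(-10, u, Pow(u, 2))))) = Add(Rational(-75, 7), Mul(Rational(1, 7), u, Add(-10, u, Pow(u, 2)))))
Mul(Add(Function('D')(-54, -154), Add(Mul(11758, Pow(-6837, -1)), Mul(24312, Pow(5802, -1)))), Pow(Add(-46220, -3792), -1)) = Mul(Add(Add(Rational(-75, 7), Mul(Rational(1, 7), -54, Add(-10, -54, Pow(-54, 2)))), Add(Mul(11758, Pow(-6837, -1)), Mul(24312, Pow(5802, -1)))), Pow(Add(-46220, -3792), -1)) = Mul(Add(Add(Rational(-75, 7), Mul(Rational(1, 7), -54, Add(-10, -54, 2916))), Add(Mul(11758, Rational(-1, 6837)), Mul(24312, Rational(1, 5802)))), Pow(-50012, -1)) = Mul(Add(Add(Rational(-75, 7), Mul(Rational(1, 7), -54, 2852)), Add(Rational(-11758, 6837), Rational(4052, 967))), Rational(-1, 50012)) = Mul(Add(Add(Rational(-75, 7), Rational(-154008, 7)), Rational(16333538, 6611379)), Rational(-1, 50012)) = Mul(Add(Rational(-154083, 7), Rational(16333538, 6611379)), Rational(-1, 50012)) = Mul(Rational(-1018586775691, 46279653), Rational(-1, 50012)) = Rational(1018586775691, 2314538005836)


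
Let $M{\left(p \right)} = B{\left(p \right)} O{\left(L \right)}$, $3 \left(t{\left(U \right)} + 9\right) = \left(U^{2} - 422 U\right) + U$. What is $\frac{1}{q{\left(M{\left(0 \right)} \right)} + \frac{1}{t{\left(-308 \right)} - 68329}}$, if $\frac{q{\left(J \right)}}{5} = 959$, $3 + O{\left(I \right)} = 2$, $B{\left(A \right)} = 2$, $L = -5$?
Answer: $\frac{6506}{31196271} \approx 0.00020855$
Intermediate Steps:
$O{\left(I \right)} = -1$ ($O{\left(I \right)} = -3 + 2 = -1$)
$t{\left(U \right)} = -9 - \frac{421 U}{3} + \frac{U^{2}}{3}$ ($t{\left(U \right)} = -9 + \frac{\left(U^{2} - 422 U\right) + U}{3} = -9 + \frac{U^{2} - 421 U}{3} = -9 + \left(- \frac{421 U}{3} + \frac{U^{2}}{3}\right) = -9 - \frac{421 U}{3} + \frac{U^{2}}{3}$)
$M{\left(p \right)} = -2$ ($M{\left(p \right)} = 2 \left(-1\right) = -2$)
$q{\left(J \right)} = 4795$ ($q{\left(J \right)} = 5 \cdot 959 = 4795$)
$\frac{1}{q{\left(M{\left(0 \right)} \right)} + \frac{1}{t{\left(-308 \right)} - 68329}} = \frac{1}{4795 + \frac{1}{\left(-9 - - \frac{129668}{3} + \frac{\left(-308\right)^{2}}{3}\right) - 68329}} = \frac{1}{4795 + \frac{1}{\left(-9 + \frac{129668}{3} + \frac{1}{3} \cdot 94864\right) - 68329}} = \frac{1}{4795 + \frac{1}{\left(-9 + \frac{129668}{3} + \frac{94864}{3}\right) - 68329}} = \frac{1}{4795 + \frac{1}{74835 - 68329}} = \frac{1}{4795 + \frac{1}{6506}} = \frac{1}{\frac{31196271}{6506}} = \frac{6506}{31196271}$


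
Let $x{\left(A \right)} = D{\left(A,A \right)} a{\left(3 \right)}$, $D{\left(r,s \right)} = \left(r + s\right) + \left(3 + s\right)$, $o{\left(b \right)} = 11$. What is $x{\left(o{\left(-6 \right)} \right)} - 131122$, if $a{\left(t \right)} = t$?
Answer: $-131014$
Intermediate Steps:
$D{\left(r,s \right)} = 3 + r + 2 s$
$x{\left(A \right)} = 9 + 9 A$ ($x{\left(A \right)} = \left(3 + A + 2 A\right) 3 = \left(3 + 3 A\right) 3 = 9 + 9 A$)
$x{\left(o{\left(-6 \right)} \right)} - 131122 = \left(9 + 9 \cdot 11\right) - 131122 = \left(9 + 99\right) - 131122 = 108 - 131122 = -131014$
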